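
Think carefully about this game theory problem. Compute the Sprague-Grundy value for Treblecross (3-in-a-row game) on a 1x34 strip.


Treblecross: place X on empty cells; 3-in-a-row wins.
Playing within two cells of an existing X lets the opponent win at once, so sensible play treats the cells i-2..i+2 around each X as dead. The player left with no safe cell loses, so this is a normal-play take-away game on strips of safe cells.
Placing X at cell i (0-indexed) of a strip of k safe cells leaves independent strips of sizes max(0, i-2) and max(0, k-i-3). Hence G(k) = mex{ G(max(0,i-2)) XOR G(max(0,k-i-3)) : 0 <= i < k }, with G(0) = 0.
G(1): splits (0,0):0^0=0 -> mex({0}) = 1
G(2): splits (0,0):0^0=0 -> mex({0}) = 1
G(3): splits (0,0):0^0=0 -> mex({0}) = 1
G(4): splits (0,1):0^1=1 (0,0):0^0=0 -> mex({0, 1}) = 2
G(5): splits (0,2):0^1=1 (0,1):0^1=1 (0,0):0^0=0 -> mex({0, 1}) = 2
G(6) = mex({1}) = 0
G(7) = mex({0, 1, 2}) = 3
G(8) = mex({0, 1, 2}) = 3
G(9) = mex({0, 2}) = 1
G(10) = mex({0, 2, 3}) = 1
G(11) = mex({0, 3}) = 1
G(12) = mex({1, 3}) = 0
G(13) = mex({0, 1, 2, 3}) = 4
G(14) = mex({0, 1, 2}) = 3
G(15) = mex({0, 1, 2}) = 3
G(16) = mex({0, 1, 2, 4}) = 3
G(17) = mex({0, 1, 3, 4}) = 2
G(18) = mex({0, 1, 3, 4}) = 2
G(19) = mex({0, 1, 3, 5}) = 2
G(20) = mex({0, 1, 2, 3, 5}) = 4
G(21) = mex({0, 1, 2, 3, 5}) = 4
G(22) = mex({1, 2, 6}) = 0
G(23) = mex({0, 1, 2, 3, 4, 6}) = 5
G(24) = mex({0, 1, 2, 3, 4}) = 5
G(25) = mex({0, 1, 3, 4, 7}) = 2
G(26) = mex({0, 1, 3, 4, 5, 7}) = 2
G(27) = mex({0, 1, 3, 5}) = 2
G(28) = mex({0, 1, 2, 5}) = 3
G(29) = mex({0, 1, 2, 4, 5, 6}) = 3
G(30) = mex({1, 2, 4, 6}) = 0
G(31) = mex({0, 1, 2, 3, 4, 6}) = 5
G(32) = mex({1, 2, 3, 4, 7}) = 0
G(33) = mex({0, 3, 7}) = 1
G(34) = mex({0, 2, 3, 5, 7}) = 1
Therefore G(34) = 1.

1


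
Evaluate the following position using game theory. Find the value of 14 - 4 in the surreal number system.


x = 14, y = 4
x - y = 14 - 4 = 10

10


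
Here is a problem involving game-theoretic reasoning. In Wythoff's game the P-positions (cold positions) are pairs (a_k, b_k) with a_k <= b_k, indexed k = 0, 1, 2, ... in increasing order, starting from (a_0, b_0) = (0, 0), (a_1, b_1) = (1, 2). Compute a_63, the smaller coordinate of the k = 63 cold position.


By Wythoff's theorem, a_k = floor(k * phi) and b_k = floor(k * phi^2) = a_k + k, where phi = (1 + sqrt(5))/2 is the golden ratio.
phi = (1 + sqrt(5))/2 = 1.618034
k = 63
k * phi = 63 * 1.618034 = 101.936141
a_63 = floor(k * phi) = 101

101


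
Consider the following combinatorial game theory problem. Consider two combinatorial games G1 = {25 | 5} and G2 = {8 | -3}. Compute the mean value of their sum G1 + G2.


G1 = {25 | 5}, G2 = {8 | -3}
Each is a switch {a | b} with numbers a > b; its mean value is (a + b)/2, and mean value is additive over game sums: m(G1 + G2) = m(G1) + m(G2).
Mean of G1 = (25 + (5))/2 = 30/2 = 15
Mean of G2 = (8 + (-3))/2 = 5/2 = 5/2
Mean of G1 + G2 = 15 + 5/2 = 35/2

35/2


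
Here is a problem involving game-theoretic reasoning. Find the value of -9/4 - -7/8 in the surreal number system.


x = -9/4, y = -7/8
Converting to common denominator: 8
x = -18/8, y = -7/8
x - y = -9/4 - -7/8 = -11/8

-11/8


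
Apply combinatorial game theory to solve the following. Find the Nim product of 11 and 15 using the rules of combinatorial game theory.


Nim multiplication is bilinear over XOR: (u XOR v) * w = (u*w) XOR (v*w).
So we split each operand into its bit components and XOR the pairwise Nim products.
11 = 1 + 2 + 8 (as XOR of powers of 2).
15 = 1 + 2 + 4 + 8 (as XOR of powers of 2).
Using the standard Nim-product table on single bits:
  2*2 = 3,   2*4 = 8,   2*8 = 12,
  4*4 = 6,   4*8 = 11,  8*8 = 13,
and  1*x = x (identity), k*l = l*k (commutative).
Pairwise Nim products:
  1 * 1 = 1
  1 * 2 = 2
  1 * 4 = 4
  1 * 8 = 8
  2 * 1 = 2
  2 * 2 = 3
  2 * 4 = 8
  2 * 8 = 12
  8 * 1 = 8
  8 * 2 = 12
  8 * 4 = 11
  8 * 8 = 13
XOR them: 1 XOR 2 XOR 4 XOR 8 XOR 2 XOR 3 XOR 8 XOR 12 XOR 8 XOR 12 XOR 11 XOR 13 = 8.
Result: 11 * 15 = 8 (in Nim).

8


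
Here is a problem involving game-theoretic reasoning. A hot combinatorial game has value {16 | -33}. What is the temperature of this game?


The game is {16 | -33}, a switch {a | b} with numbers a > b.
Cooling {a | b} by t gives {a - t | b + t}, which stops being hot when a - t = b + t, i.e. at t = (a - b)/2. So the temperature of a switch is (a - b)/2.
Temperature = (Left option - Right option) / 2
= (16 - (-33)) / 2
= 49 / 2
= 49/2

49/2


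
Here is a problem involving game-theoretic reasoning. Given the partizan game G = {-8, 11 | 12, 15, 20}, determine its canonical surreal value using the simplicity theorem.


Left options: {-8, 11}, max = 11
Right options: {12, 15, 20}, min = 12
All options are numbers and max(Left) < min(Right), so by the simplicity theorem the value is the simplest (earliest-born) number strictly between 11 and 12.
No integer lies strictly between 11 and 12, so the value is the dyadic rational m/2^k in the interval with the smallest k (then m odd); search k = 1, 2, ...:
Denominator 2: 23/2 lies strictly between 11 and 12 -- found.
The simplest number in the interval is 23/2.
Game value = 23/2

23/2


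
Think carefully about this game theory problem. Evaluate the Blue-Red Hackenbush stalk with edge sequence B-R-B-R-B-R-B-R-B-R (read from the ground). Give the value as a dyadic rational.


Edges (from ground): B-R-B-R-B-R-B-R-B-R
By Berlekamp's sign-expansion rule, a Blue-Red Hackenbush stalk has the value of the surreal number whose sign sequence is the edge sequence with B -> + and R -> -.
Sign sequence: +-+-+-+-+-
Trace the sign expansion in the surreal number tree, starting from 0:
Edge 1: B (sign +) -> bounds (0, +inf), value = 1
Edge 2: R (sign -) -> bounds (0, 1), value = 1/2
Edge 3: B (sign +) -> bounds (1/2, 1), value = 3/4
Edge 4: R (sign -) -> bounds (1/2, 3/4), value = 5/8
Edge 5: B (sign +) -> bounds (5/8, 3/4), value = 11/16
Edge 6: R (sign -) -> bounds (5/8, 11/16), value = 21/32
Edge 7: B (sign +) -> bounds (21/32, 11/16), value = 43/64
Edge 8: R (sign -) -> bounds (21/32, 43/64), value = 85/128
Edge 9: B (sign +) -> bounds (85/128, 43/64), value = 171/256
Edge 10: R (sign -) -> bounds (85/128, 171/256), value = 341/512
Game value = 341/512

341/512


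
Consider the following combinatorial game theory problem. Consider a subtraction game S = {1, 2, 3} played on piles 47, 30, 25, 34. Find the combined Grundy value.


Subtraction set: {1, 2, 3}
For this subtraction set, G(n) = n mod 4 (period = max + 1 = 4).
Pile 1 (size 47): G(47) = 47 mod 4 = 3
Pile 2 (size 30): G(30) = 30 mod 4 = 2
Pile 3 (size 25): G(25) = 25 mod 4 = 1
Pile 4 (size 34): G(34) = 34 mod 4 = 2
Total Grundy value = XOR of all: 3 XOR 2 XOR 1 XOR 2 = 2

2


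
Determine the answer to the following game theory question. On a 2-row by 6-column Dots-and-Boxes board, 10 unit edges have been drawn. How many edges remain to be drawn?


Grid: 2 x 6 boxes, i.e. 3 rows and 7 columns of dots.
Horizontal edges: (rows + 1) * cols = 3 * 6 = 18
Vertical edges: rows * (cols + 1) = 2 * 7 = 14
Total edges: 18 + 14 = 32
Edges drawn: 10
Remaining: 32 - 10 = 22

22


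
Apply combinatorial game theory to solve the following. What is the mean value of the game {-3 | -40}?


Game = {-3 | -40}, a switch {a | b} with numbers a > b.
Its thermograph has left wall a - t and right wall b + t, which meet at t = (a - b)/2, where both equal (a + b)/2. So the mast (mean value) is at (a + b)/2.
Mean = (-3 + (-40))/2 = -43/2 = -43/2

-43/2


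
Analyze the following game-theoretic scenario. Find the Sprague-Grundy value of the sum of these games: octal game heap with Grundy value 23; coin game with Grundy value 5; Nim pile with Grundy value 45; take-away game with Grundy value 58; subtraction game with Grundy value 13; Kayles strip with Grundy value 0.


By the Sprague-Grundy theorem, the Grundy value of a sum of games is the XOR of individual Grundy values.
octal game heap: Grundy value = 23. Running XOR: 0 XOR 23 = 23
coin game: Grundy value = 5. Running XOR: 23 XOR 5 = 18
Nim pile: Grundy value = 45. Running XOR: 18 XOR 45 = 63
take-away game: Grundy value = 58. Running XOR: 63 XOR 58 = 5
subtraction game: Grundy value = 13. Running XOR: 5 XOR 13 = 8
Kayles strip: Grundy value = 0. Running XOR: 8 XOR 0 = 8
The combined Grundy value is 8.

8


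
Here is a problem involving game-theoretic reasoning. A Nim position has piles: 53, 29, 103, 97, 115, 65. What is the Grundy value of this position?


We need the XOR (exclusive or) of all pile sizes.
After XOR-ing pile 1 (size 53): 0 XOR 53 = 53
After XOR-ing pile 2 (size 29): 53 XOR 29 = 40
After XOR-ing pile 3 (size 103): 40 XOR 103 = 79
After XOR-ing pile 4 (size 97): 79 XOR 97 = 46
After XOR-ing pile 5 (size 115): 46 XOR 115 = 93
After XOR-ing pile 6 (size 65): 93 XOR 65 = 28
The Nim-value of this position is 28.

28


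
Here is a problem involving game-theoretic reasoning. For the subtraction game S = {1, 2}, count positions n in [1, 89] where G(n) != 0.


Subtraction set S = {1, 2}, so G(n) = n mod 3.
G(n) = 0 when n is a multiple of 3.
Multiples of 3 in [1, 89]: 29
N-positions (nonzero Grundy) = 89 - 29 = 60

60


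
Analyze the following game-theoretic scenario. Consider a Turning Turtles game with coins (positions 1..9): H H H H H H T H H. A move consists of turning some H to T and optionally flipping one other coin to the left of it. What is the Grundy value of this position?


Coins: H H H H H H T H H
Key fact: a single head at position k behaves exactly like a Nim heap of size k (turning it to T and optionally flipping a coin at j < k corresponds to moving the heap from k to j, or to 0), and heads combine as a disjunctive sum (two heads at the same place would cancel, matching j XOR j = 0). So the Nim-value is the XOR of the 1-indexed positions of the heads.
Face-up positions (1-indexed): [1, 2, 3, 4, 5, 6, 8, 9]
XOR 0 with 1: 0 XOR 1 = 1
XOR 1 with 2: 1 XOR 2 = 3
XOR 3 with 3: 3 XOR 3 = 0
XOR 0 with 4: 0 XOR 4 = 4
XOR 4 with 5: 4 XOR 5 = 1
XOR 1 with 6: 1 XOR 6 = 7
XOR 7 with 8: 7 XOR 8 = 15
XOR 15 with 9: 15 XOR 9 = 6
Nim-value = 6

6


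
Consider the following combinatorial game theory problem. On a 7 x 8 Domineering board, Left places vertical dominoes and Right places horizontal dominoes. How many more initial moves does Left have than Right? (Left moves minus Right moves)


Board is 7 x 8 (rows x cols).
Left (vertical) placements: (rows-1) * cols = 6 * 8 = 48
Right (horizontal) placements: rows * (cols-1) = 7 * 7 = 49
Advantage = Left - Right = 48 - 49 = -1

-1


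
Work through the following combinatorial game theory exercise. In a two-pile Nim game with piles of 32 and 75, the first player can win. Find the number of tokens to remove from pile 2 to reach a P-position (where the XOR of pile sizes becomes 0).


Piles: 32 and 75
Current XOR: 32 XOR 75 = 107 (non-zero, so this is an N-position).
To make the XOR zero, we need to find a move that balances the piles.
For pile 2 (size 75): target = 75 XOR 107 = 32
We reduce pile 2 from 75 to 32.
Tokens removed: 75 - 32 = 43
Verification: 32 XOR 32 = 0

43


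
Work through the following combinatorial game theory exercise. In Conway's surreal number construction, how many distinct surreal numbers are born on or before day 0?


Day 0: {|} = 0 is born. Count = 1.
Day n: the number of surreal numbers born by day n is 2^(n+1) - 1.
By day 0: 2^1 - 1 = 1
By day 0: 1 surreal numbers.

1


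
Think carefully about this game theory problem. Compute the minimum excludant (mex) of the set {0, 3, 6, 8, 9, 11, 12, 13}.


Set = {0, 3, 6, 8, 9, 11, 12, 13}
0 is in the set.
1 is NOT in the set. This is the mex.
mex = 1

1


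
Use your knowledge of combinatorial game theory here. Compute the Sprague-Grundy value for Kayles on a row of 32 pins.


Kayles: a move removes 1 or 2 adjacent pins from a contiguous row.
Removing pins from a row of k leaves two independent rows (a, b) with a + b = k - 1 (one pin) or a + b = k - 2 (two pins); an end removal gives a = 0.
By Sprague-Grundy, G(k) = mex{ G(a) XOR G(b) } over all these splits. G(0) = 0.
G(1): splits (0,0):0^0=0 -> mex({0}) = 1
G(2): splits (0,1):0^1=1 (0,0):0^0=0 -> mex({0, 1}) = 2
G(3): splits (0,2):0^2=2 (1,1):1^1=0 (0,1):0^1=1 -> mex({0, 1, 2}) = 3
G(4): splits (0,3):0^3=3 (1,2):1^2=3 (0,2):0^2=2 (1,1):1^1=0 -> mex({0, 2, 3}) = 1
G(5): splits (0,4):0^1=1 (1,3):1^3=2 (2,2):2^2=0 (0,3):0^3=3 (1,2):1^2=3 -> mex({0, 1, 2, 3}) = 4
G(6) = mex({0, 1, 2, 4}) = 3
G(7) = mex({0, 1, 3, 4, 5}) = 2
G(8) = mex({0, 2, 3, 5, 6}) = 1
G(9) = mex({0, 1, 2, 3, 6, 7}) = 4
G(10) = mex({0, 1, 3, 4, 5, 7}) = 2
G(11) = mex({0, 1, 2, 3, 4, 5}) = 6
G(12) = mex({0, 1, 2, 3, 5, 6, 7}) = 4
G(13) = mex({0, 2, 3, 4, 6, 7}) = 1
G(14) = mex({0, 1, 4, 5, 6, 7}) = 2
G(15) = mex({0, 1, 2, 3, 4, 5, 6}) = 7
G(16) = mex({0, 2, 3, 5, 6, 7}) = 1
G(17) = mex({0, 1, 2, 3, 5, 6, 7}) = 4
G(18) = mex({0, 1, 2, 4, 5, 6}) = 3
G(19) = mex({0, 1, 3, 4, 5, 7}) = 2
G(20) = mex({0, 2, 3, 4, 5, 6, 7}) = 1
G(21) = mex({0, 1, 2, 3, 5, 6, 7}) = 4
G(22) = mex({0, 1, 2, 3, 4, 5, 7}) = 6
G(23) = mex({0, 1, 2, 3, 4, 5, 6}) = 7
G(24) = mex({0, 1, 2, 3, 5, 6, 7}) = 4
G(25) = mex({0, 2, 3, 4, 6, 7}) = 1
G(26) = mex({0, 1, 3, 4, 5, 6, 7}) = 2
G(27) = mex({0, 1, 2, 3, 4, 5, 6, 7}) = 8
G(28) = mex({0, 1, 2, 3, 4, 6, 7, 8}) = 5
G(29) = mex({0, 1, 2, 3, 5, 6, 7, 8, 9}) = 4
G(30) = mex({0, 1, 2, 3, 4, 5, 6, 9, 10}) = 7
G(31) = mex({0, 1, 3, 4, 5, 7, 10, 11}) = 2
G(32) = mex({0, 2, 3, 4, 5, 6, 7, 9, 11}) = 1
Therefore G(32) = 1.

1


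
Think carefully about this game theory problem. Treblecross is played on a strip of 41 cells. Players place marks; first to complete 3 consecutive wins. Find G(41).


Treblecross: place X on empty cells; 3-in-a-row wins.
Playing within two cells of an existing X lets the opponent win at once, so sensible play treats the cells i-2..i+2 around each X as dead. The player left with no safe cell loses, so this is a normal-play take-away game on strips of safe cells.
Placing X at cell i (0-indexed) of a strip of k safe cells leaves independent strips of sizes max(0, i-2) and max(0, k-i-3). Hence G(k) = mex{ G(max(0,i-2)) XOR G(max(0,k-i-3)) : 0 <= i < k }, with G(0) = 0.
G(1): splits (0,0):0^0=0 -> mex({0}) = 1
G(2): splits (0,0):0^0=0 -> mex({0}) = 1
G(3): splits (0,0):0^0=0 -> mex({0}) = 1
G(4): splits (0,1):0^1=1 (0,0):0^0=0 -> mex({0, 1}) = 2
G(5): splits (0,2):0^1=1 (0,1):0^1=1 (0,0):0^0=0 -> mex({0, 1}) = 2
G(6) = mex({1}) = 0
G(7) = mex({0, 1, 2}) = 3
G(8) = mex({0, 1, 2}) = 3
G(9) = mex({0, 2}) = 1
G(10) = mex({0, 2, 3}) = 1
G(11) = mex({0, 3}) = 1
G(12) = mex({1, 3}) = 0
G(13) = mex({0, 1, 2, 3}) = 4
G(14) = mex({0, 1, 2}) = 3
G(15) = mex({0, 1, 2}) = 3
G(16) = mex({0, 1, 2, 4}) = 3
G(17) = mex({0, 1, 3, 4}) = 2
G(18) = mex({0, 1, 3, 4}) = 2
G(19) = mex({0, 1, 3, 5}) = 2
G(20) = mex({0, 1, 2, 3, 5}) = 4
G(21) = mex({0, 1, 2, 3, 5}) = 4
G(22) = mex({1, 2, 6}) = 0
G(23) = mex({0, 1, 2, 3, 4, 6}) = 5
G(24) = mex({0, 1, 2, 3, 4}) = 5
G(25) = mex({0, 1, 3, 4, 7}) = 2
G(26) = mex({0, 1, 3, 4, 5, 7}) = 2
G(27) = mex({0, 1, 3, 5}) = 2
G(28) = mex({0, 1, 2, 5}) = 3
G(29) = mex({0, 1, 2, 4, 5, 6}) = 3
G(30) = mex({1, 2, 4, 6}) = 0
G(31) = mex({0, 1, 2, 3, 4, 6}) = 5
G(32) = mex({1, 2, 3, 4, 7}) = 0
G(33) = mex({0, 3, 7}) = 1
G(34) = mex({0, 2, 3, 5, 7}) = 1
G(35) = mex({0, 2, 3, 5, 6}) = 1
G(36) = mex({0, 1, 2, 5, 6}) = 3
G(37) = mex({0, 1, 2, 4, 5, 6}) = 3
G(38) = mex({0, 1, 2, 4}) = 3
G(39) = mex({0, 1, 2, 3, 4, 7}) = 5
G(40) = mex({0, 1, 2, 3, 4, 5, 7}) = 6
G(41) = mex({0, 1, 2, 3, 5, 7}) = 4
Therefore G(41) = 4.

4


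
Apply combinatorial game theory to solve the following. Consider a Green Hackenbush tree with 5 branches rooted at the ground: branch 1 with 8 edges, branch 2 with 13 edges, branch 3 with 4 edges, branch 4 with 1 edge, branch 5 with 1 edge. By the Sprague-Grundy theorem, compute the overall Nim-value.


The tree has 5 branches from the ground vertex.
In Green Hackenbush, the Nim-value of a simple path of length k is k.
Branch 1: length 8, Nim-value = 8
Branch 2: length 13, Nim-value = 13
Branch 3: length 4, Nim-value = 4
Branch 4: length 1, Nim-value = 1
Branch 5: length 1, Nim-value = 1
Total Nim-value = XOR of all branch values:
0 XOR 8 = 8
8 XOR 13 = 5
5 XOR 4 = 1
1 XOR 1 = 0
0 XOR 1 = 1
Nim-value of the tree = 1

1


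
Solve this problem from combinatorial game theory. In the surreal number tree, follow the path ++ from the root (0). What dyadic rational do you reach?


Sign expansion: ++
Rule: track bounds (lo, hi), initially (-inf, +inf). On '+', the current value becomes lo and we move to the simplest number in (value, hi): value + 1 if hi = +inf, otherwise the midpoint (value + hi)/2. On '-', the current value becomes hi and we move to value - 1 if lo = -inf, otherwise the midpoint (lo + value)/2.
Start at 0.
Step 1: sign = +, move right. Bounds: (0, +inf). Value = 1
Step 2: sign = +, move right. Bounds: (1, +inf). Value = 2
The surreal number with sign expansion ++ is 2.

2


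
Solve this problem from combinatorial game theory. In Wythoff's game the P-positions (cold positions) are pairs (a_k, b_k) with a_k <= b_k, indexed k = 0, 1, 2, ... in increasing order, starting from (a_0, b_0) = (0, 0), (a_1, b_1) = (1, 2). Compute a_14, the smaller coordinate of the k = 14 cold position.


By Wythoff's theorem, a_k = floor(k * phi) and b_k = floor(k * phi^2) = a_k + k, where phi = (1 + sqrt(5))/2 is the golden ratio.
phi = (1 + sqrt(5))/2 = 1.618034
k = 14
k * phi = 14 * 1.618034 = 22.652476
a_14 = floor(k * phi) = 22

22


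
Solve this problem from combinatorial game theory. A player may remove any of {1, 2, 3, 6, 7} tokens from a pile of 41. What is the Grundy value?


The subtraction set is S = {1, 2, 3, 6, 7}.
G(k) = mex{ G(k - s) : s in S, s <= k }. We compute iteratively: G(0) = 0.
G(1) = mex({0}) = 1
G(2) = mex({0, 1}) = 2
G(3) = mex({0, 1, 2}) = 3
G(4) = mex({1, 2, 3}) = 0
G(5) = mex({0, 2, 3}) = 1
G(6) = mex({0, 1, 3}) = 2
G(7) = mex({0, 1, 2}) = 3
G(8) = mex({1, 2, 3}) = 0
G(9) = mex({0, 2, 3}) = 1
G(10) = mex({0, 1, 3}) = 2
Observe that G(4)..G(10) = 0, 1, 2, 3, 0, 1, 2 repeats G(0)..G(6) = 0, 1, 2, 3, 0, 1, 2.
For k >= max(S) = 7, G(k) is determined by the previous 7 values G(k-7)..G(k-1); a window of 7 consecutive values has recurred shifted by 4, so by induction G(k + 4) = G(k) for all k >= 0: the sequence is periodic from the start with period 4.
One period: G(0..3) = 0, 1, 2, 3.
41 mod 4 = 1, so G(41) = G(1) = 1.

1


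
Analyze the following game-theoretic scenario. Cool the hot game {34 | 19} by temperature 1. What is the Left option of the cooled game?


Original game: {34 | 19} (a switch {a | b} with a > b).
Cooling by t (for t below the temperature (a - b)/2 = 15/2) taxes each move by t: {a | b} cooled by t is {a - t | b + t}.
Cooling amount: t = 1
Cooled Left option: 34 - 1 = 33
Cooled Right option: 19 + 1 = 20
Cooled game: {33 | 20}
Left option = 33

33


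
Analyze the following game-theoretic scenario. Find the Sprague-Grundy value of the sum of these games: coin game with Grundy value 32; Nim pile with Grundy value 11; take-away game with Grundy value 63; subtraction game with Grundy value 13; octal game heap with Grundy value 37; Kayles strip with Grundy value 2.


By the Sprague-Grundy theorem, the Grundy value of a sum of games is the XOR of individual Grundy values.
coin game: Grundy value = 32. Running XOR: 0 XOR 32 = 32
Nim pile: Grundy value = 11. Running XOR: 32 XOR 11 = 43
take-away game: Grundy value = 63. Running XOR: 43 XOR 63 = 20
subtraction game: Grundy value = 13. Running XOR: 20 XOR 13 = 25
octal game heap: Grundy value = 37. Running XOR: 25 XOR 37 = 60
Kayles strip: Grundy value = 2. Running XOR: 60 XOR 2 = 62
The combined Grundy value is 62.

62


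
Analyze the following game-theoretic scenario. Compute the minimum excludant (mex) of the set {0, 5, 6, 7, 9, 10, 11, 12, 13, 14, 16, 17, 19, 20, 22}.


Set = {0, 5, 6, 7, 9, 10, 11, 12, 13, 14, 16, 17, 19, 20, 22}
0 is in the set.
1 is NOT in the set. This is the mex.
mex = 1

1


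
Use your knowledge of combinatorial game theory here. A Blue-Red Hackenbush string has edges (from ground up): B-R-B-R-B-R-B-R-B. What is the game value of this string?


Edges (from ground): B-R-B-R-B-R-B-R-B
By Berlekamp's sign-expansion rule, a Blue-Red Hackenbush stalk has the value of the surreal number whose sign sequence is the edge sequence with B -> + and R -> -.
Sign sequence: +-+-+-+-+
Trace the sign expansion in the surreal number tree, starting from 0:
Edge 1: B (sign +) -> bounds (0, +inf), value = 1
Edge 2: R (sign -) -> bounds (0, 1), value = 1/2
Edge 3: B (sign +) -> bounds (1/2, 1), value = 3/4
Edge 4: R (sign -) -> bounds (1/2, 3/4), value = 5/8
Edge 5: B (sign +) -> bounds (5/8, 3/4), value = 11/16
Edge 6: R (sign -) -> bounds (5/8, 11/16), value = 21/32
Edge 7: B (sign +) -> bounds (21/32, 11/16), value = 43/64
Edge 8: R (sign -) -> bounds (21/32, 43/64), value = 85/128
Edge 9: B (sign +) -> bounds (85/128, 43/64), value = 171/256
Game value = 171/256

171/256


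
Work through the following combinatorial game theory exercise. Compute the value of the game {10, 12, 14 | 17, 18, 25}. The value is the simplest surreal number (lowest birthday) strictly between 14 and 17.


Left options: {10, 12, 14}, max = 14
Right options: {17, 18, 25}, min = 17
All options are numbers and max(Left) < min(Right), so by the simplicity theorem the value is the simplest (earliest-born) number strictly between 14 and 17.
Integers 15 through 16 all lie strictly between 14 and 17.
Among integers, the simplest (lowest birthday = smallest |n|; 0 is born on day 0, +-n on day n) is 15.
No non-integer in the interval can be simpler: if x is a non-integer in the interval, then floor(x) or ceil(x) also lies in the interval (the interval contains an integer), and both are proper prefixes of x's sign expansion, i.e. born earlier. So the game value is 15.
Game value = 15

15


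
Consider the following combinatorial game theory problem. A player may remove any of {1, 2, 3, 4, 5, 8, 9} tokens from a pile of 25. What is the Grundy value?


The subtraction set is S = {1, 2, 3, 4, 5, 8, 9}.
G(k) = mex{ G(k - s) : s in S, s <= k }. We compute iteratively: G(0) = 0.
G(1) = mex({0}) = 1
G(2) = mex({0, 1}) = 2
G(3) = mex({0, 1, 2}) = 3
G(4) = mex({0, 1, 2, 3}) = 4
G(5) = mex({0, 1, 2, 3, 4}) = 5
G(6) = mex({1, 2, 3, 4, 5}) = 0
G(7) = mex({0, 2, 3, 4, 5}) = 1
G(8) = mex({0, 1, 3, 4, 5}) = 2
G(9) = mex({0, 1, 2, 4, 5}) = 3
G(10) = mex({0, 1, 2, 3, 5}) = 4
G(11) = mex({0, 1, 2, 3, 4}) = 5
G(12) = mex({1, 2, 3, 4, 5}) = 0
G(13) = mex({0, 2, 3, 4, 5}) = 1
G(14) = mex({0, 1, 3, 4, 5}) = 2
Observe that G(6)..G(14) = 0, 1, 2, 3, 4, 5, 0, 1, 2 repeats G(0)..G(8) = 0, 1, 2, 3, 4, 5, 0, 1, 2.
For k >= max(S) = 9, G(k) is determined by the previous 9 values G(k-9)..G(k-1); a window of 9 consecutive values has recurred shifted by 6, so by induction G(k + 6) = G(k) for all k >= 0: the sequence is periodic from the start with period 6.
One period: G(0..5) = 0, 1, 2, 3, 4, 5.
25 mod 6 = 1, so G(25) = G(1) = 1.

1


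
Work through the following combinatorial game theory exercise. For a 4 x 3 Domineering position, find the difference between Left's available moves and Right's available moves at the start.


Board is 4 x 3 (rows x cols).
Left (vertical) placements: (rows-1) * cols = 3 * 3 = 9
Right (horizontal) placements: rows * (cols-1) = 4 * 2 = 8
Advantage = Left - Right = 9 - 8 = 1

1


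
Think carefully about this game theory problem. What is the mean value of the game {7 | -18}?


Game = {7 | -18}, a switch {a | b} with numbers a > b.
Its thermograph has left wall a - t and right wall b + t, which meet at t = (a - b)/2, where both equal (a + b)/2. So the mast (mean value) is at (a + b)/2.
Mean = (7 + (-18))/2 = -11/2 = -11/2

-11/2


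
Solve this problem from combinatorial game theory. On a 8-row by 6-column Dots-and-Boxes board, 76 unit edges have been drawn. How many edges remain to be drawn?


Grid: 8 x 6 boxes, i.e. 9 rows and 7 columns of dots.
Horizontal edges: (rows + 1) * cols = 9 * 6 = 54
Vertical edges: rows * (cols + 1) = 8 * 7 = 56
Total edges: 54 + 56 = 110
Edges drawn: 76
Remaining: 110 - 76 = 34

34


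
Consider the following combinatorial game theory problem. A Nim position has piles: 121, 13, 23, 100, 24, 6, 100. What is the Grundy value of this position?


We need the XOR (exclusive or) of all pile sizes.
After XOR-ing pile 1 (size 121): 0 XOR 121 = 121
After XOR-ing pile 2 (size 13): 121 XOR 13 = 116
After XOR-ing pile 3 (size 23): 116 XOR 23 = 99
After XOR-ing pile 4 (size 100): 99 XOR 100 = 7
After XOR-ing pile 5 (size 24): 7 XOR 24 = 31
After XOR-ing pile 6 (size 6): 31 XOR 6 = 25
After XOR-ing pile 7 (size 100): 25 XOR 100 = 125
The Nim-value of this position is 125.

125


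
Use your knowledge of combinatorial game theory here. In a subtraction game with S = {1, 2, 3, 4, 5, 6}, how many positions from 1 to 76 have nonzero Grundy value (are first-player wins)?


Subtraction set S = {1, 2, 3, 4, 5, 6}, so G(n) = n mod 7.
G(n) = 0 when n is a multiple of 7.
Multiples of 7 in [1, 76]: 10
N-positions (nonzero Grundy) = 76 - 10 = 66

66


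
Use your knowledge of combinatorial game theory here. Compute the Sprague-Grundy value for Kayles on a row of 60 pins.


Kayles: a move removes 1 or 2 adjacent pins from a contiguous row.
Removing pins from a row of k leaves two independent rows (a, b) with a + b = k - 1 (one pin) or a + b = k - 2 (two pins); an end removal gives a = 0.
By Sprague-Grundy, G(k) = mex{ G(a) XOR G(b) } over all these splits. G(0) = 0.
G(1): splits (0,0):0^0=0 -> mex({0}) = 1
G(2): splits (0,1):0^1=1 (0,0):0^0=0 -> mex({0, 1}) = 2
G(3): splits (0,2):0^2=2 (1,1):1^1=0 (0,1):0^1=1 -> mex({0, 1, 2}) = 3
G(4): splits (0,3):0^3=3 (1,2):1^2=3 (0,2):0^2=2 (1,1):1^1=0 -> mex({0, 2, 3}) = 1
G(5): splits (0,4):0^1=1 (1,3):1^3=2 (2,2):2^2=0 (0,3):0^3=3 (1,2):1^2=3 -> mex({0, 1, 2, 3}) = 4
G(6) = mex({0, 1, 2, 4}) = 3
G(7) = mex({0, 1, 3, 4, 5}) = 2
G(8) = mex({0, 2, 3, 5, 6}) = 1
G(9) = mex({0, 1, 2, 3, 6, 7}) = 4
G(10) = mex({0, 1, 3, 4, 5, 7}) = 2
G(11) = mex({0, 1, 2, 3, 4, 5}) = 6
G(12) = mex({0, 1, 2, 3, 5, 6, 7}) = 4
G(13) = mex({0, 2, 3, 4, 6, 7}) = 1
G(14) = mex({0, 1, 4, 5, 6, 7}) = 2
G(15) = mex({0, 1, 2, 3, 4, 5, 6}) = 7
G(16) = mex({0, 2, 3, 5, 6, 7}) = 1
G(17) = mex({0, 1, 2, 3, 5, 6, 7}) = 4
G(18) = mex({0, 1, 2, 4, 5, 6}) = 3
G(19) = mex({0, 1, 3, 4, 5, 7}) = 2
G(20) = mex({0, 2, 3, 4, 5, 6, 7}) = 1
G(21) = mex({0, 1, 2, 3, 5, 6, 7}) = 4
G(22) = mex({0, 1, 2, 3, 4, 5, 7}) = 6
G(23) = mex({0, 1, 2, 3, 4, 5, 6}) = 7
G(24) = mex({0, 1, 2, 3, 5, 6, 7}) = 4
G(25) = mex({0, 2, 3, 4, 6, 7}) = 1
G(26) = mex({0, 1, 3, 4, 5, 6, 7}) = 2
G(27) = mex({0, 1, 2, 3, 4, 5, 6, 7}) = 8
G(28) = mex({0, 1, 2, 3, 4, 6, 7, 8}) = 5
G(29) = mex({0, 1, 2, 3, 5, 6, 7, 8, 9}) = 4
G(30) = mex({0, 1, 2, 3, 4, 5, 6, 9, 10}) = 7
G(31) = mex({0, 1, 3, 4, 5, 7, 10, 11}) = 2
G(32) = mex({0, 2, 3, 4, 5, 6, 7, 9, 11}) = 1
G(33) = mex({0, 1, 2, 3, 4, 5, 6, 7, 9, 12}) = 8
G(34) = mex({0, 1, 2, 3, 4, 5, 7, 8, 11, 12}) = 6
G(35) = mex({0, 1, 2, 3, 4, 5, 6, 8, 9, 10, 11}) = 7
G(36) = mex({0, 1, 2, 3, 5, 6, 7, 9, 10}) = 4
G(37) = mex({0, 2, 3, 4, 6, 7, 9, 10, 11, 12}) = 1
G(38) = mex({0, 1, 3, 4, 5, 6, 7, 9, 10, 11, 12}) = 2
G(39) = mex({0, 1, 2, 4, 5, 6, 7, 9, 10, 12, 14}) = 3
G(40) = mex({0, 2, 3, 4, 6, 7, 11, 12, 14}) = 1
G(41) = mex({0, 1, 2, 3, 5, 6, 7, 9, 10, 11, 12}) = 4
G(42) = mex({0, 1, 2, 3, 4, 5, 6, 9, 10}) = 7
G(43) = mex({0, 1, 3, 4, 5, 7, 9, 10, 12, 15}) = 2
G(44) = mex({0, 2, 3, 4, 5, 6, 7, 9, 10, 12, 15}) = 1
G(45) = mex({0, 1, 2, 3, 4, 5, 6, 7, 9, 10, 12, 14}) = 8
G(46) = mex({0, 1, 3, 4, 5, 7, 8, 11, 12, 14}) = 2
G(47) = mex({0, 1, 2, 3, 4, 5, 6, 8, 9, 10, 11, 12}) = 7
G(48) = mex({0, 1, 2, 3, 5, 6, 7, 9, 10}) = 4
G(49) = mex({0, 2, 3, 4, 6, 7, 9, 10, 11, 12, 15}) = 1
G(50) = mex({0, 1, 4, 5, 6, 7, 9, 11, 12, 14, 15}) = 2
G(51) = mex({0, 1, 2, 3, 4, 5, 6, 7, 9, 12, 14, 15}) = 8
G(52) = mex({0, 2, 3, 4, 5, 6, 7, 8, 11, 12, 15}) = 1
G(53) = mex({0, 1, 2, 3, 5, 6, 7, 8, 9, 10, 11, 12}) = 4
G(54) = mex({0, 1, 2, 3, 4, 5, 6, 9, 10}) = 7
G(55) = mex({0, 1, 3, 4, 5, 7, 9, 10, 11, 12}) = 2
G(56) = mex({0, 2, 3, 4, 5, 6, 7, 9, 10, 11, 12, 13, 14}) = 1
G(57) = mex({0, 1, 2, 3, 5, 6, 7, 9, 10, 12, 13, 14, 15}) = 4
G(58) = mex({0, 1, 3, 4, 5, 7, 11, 12, 14, 15}) = 2
G(59) = mex({0, 1, 2, 3, 4, 5, 6, 9, 10, 11, 12, 15}) = 7
G(60) = mex({0, 1, 2, 3, 5, 6, 7, 9, 10}) = 4
Therefore G(60) = 4.

4


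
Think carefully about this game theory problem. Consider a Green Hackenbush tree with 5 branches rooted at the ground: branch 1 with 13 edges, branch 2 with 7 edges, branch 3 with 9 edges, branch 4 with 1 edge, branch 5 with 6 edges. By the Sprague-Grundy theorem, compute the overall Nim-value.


The tree has 5 branches from the ground vertex.
In Green Hackenbush, the Nim-value of a simple path of length k is k.
Branch 1: length 13, Nim-value = 13
Branch 2: length 7, Nim-value = 7
Branch 3: length 9, Nim-value = 9
Branch 4: length 1, Nim-value = 1
Branch 5: length 6, Nim-value = 6
Total Nim-value = XOR of all branch values:
0 XOR 13 = 13
13 XOR 7 = 10
10 XOR 9 = 3
3 XOR 1 = 2
2 XOR 6 = 4
Nim-value of the tree = 4

4


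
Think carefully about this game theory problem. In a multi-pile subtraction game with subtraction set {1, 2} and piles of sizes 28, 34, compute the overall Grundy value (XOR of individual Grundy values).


Subtraction set: {1, 2}
For this subtraction set, G(n) = n mod 3 (period = max + 1 = 3).
Pile 1 (size 28): G(28) = 28 mod 3 = 1
Pile 2 (size 34): G(34) = 34 mod 3 = 1
Total Grundy value = XOR of all: 1 XOR 1 = 0

0


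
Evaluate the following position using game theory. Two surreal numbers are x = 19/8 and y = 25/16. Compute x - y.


x = 19/8, y = 25/16
Converting to common denominator: 16
x = 38/16, y = 25/16
x - y = 19/8 - 25/16 = 13/16

13/16


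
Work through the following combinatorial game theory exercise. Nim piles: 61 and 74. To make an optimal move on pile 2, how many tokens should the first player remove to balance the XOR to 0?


Piles: 61 and 74
Current XOR: 61 XOR 74 = 119 (non-zero, so this is an N-position).
To make the XOR zero, we need to find a move that balances the piles.
For pile 2 (size 74): target = 74 XOR 119 = 61
We reduce pile 2 from 74 to 61.
Tokens removed: 74 - 61 = 13
Verification: 61 XOR 61 = 0

13


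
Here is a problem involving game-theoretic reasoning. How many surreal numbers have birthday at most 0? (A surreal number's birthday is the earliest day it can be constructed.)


Day 0: {|} = 0 is born. Count = 1.
Day n: the number of surreal numbers born by day n is 2^(n+1) - 1.
By day 0: 2^1 - 1 = 1
By day 0: 1 surreal numbers.

1


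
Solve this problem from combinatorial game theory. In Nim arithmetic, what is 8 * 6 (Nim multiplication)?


Nim multiplication is bilinear over XOR: (u XOR v) * w = (u*w) XOR (v*w).
So we split each operand into its bit components and XOR the pairwise Nim products.
8 = 8 (as XOR of powers of 2).
6 = 2 + 4 (as XOR of powers of 2).
Using the standard Nim-product table on single bits:
  2*2 = 3,   2*4 = 8,   2*8 = 12,
  4*4 = 6,   4*8 = 11,  8*8 = 13,
and  1*x = x (identity), k*l = l*k (commutative).
Pairwise Nim products:
  8 * 2 = 12
  8 * 4 = 11
XOR them: 12 XOR 11 = 7.
Result: 8 * 6 = 7 (in Nim).

7


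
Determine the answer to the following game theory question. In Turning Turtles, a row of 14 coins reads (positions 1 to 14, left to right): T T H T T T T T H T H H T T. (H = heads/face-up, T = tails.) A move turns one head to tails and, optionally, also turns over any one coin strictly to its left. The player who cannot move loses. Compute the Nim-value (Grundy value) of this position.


Coins: T T H T T T T T H T H H T T
Key fact: a single head at position k behaves exactly like a Nim heap of size k (turning it to T and optionally flipping a coin at j < k corresponds to moving the heap from k to j, or to 0), and heads combine as a disjunctive sum (two heads at the same place would cancel, matching j XOR j = 0). So the Nim-value is the XOR of the 1-indexed positions of the heads.
Face-up positions (1-indexed): [3, 9, 11, 12]
XOR 0 with 3: 0 XOR 3 = 3
XOR 3 with 9: 3 XOR 9 = 10
XOR 10 with 11: 10 XOR 11 = 1
XOR 1 with 12: 1 XOR 12 = 13
Nim-value = 13

13


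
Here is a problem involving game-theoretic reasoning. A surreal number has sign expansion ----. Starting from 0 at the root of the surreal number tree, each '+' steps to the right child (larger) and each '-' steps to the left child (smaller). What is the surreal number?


Sign expansion: ----
Rule: track bounds (lo, hi), initially (-inf, +inf). On '+', the current value becomes lo and we move to the simplest number in (value, hi): value + 1 if hi = +inf, otherwise the midpoint (value + hi)/2. On '-', the current value becomes hi and we move to value - 1 if lo = -inf, otherwise the midpoint (lo + value)/2.
Start at 0.
Step 1: sign = -, move left. Bounds: (-inf, 0). Value = -1
Step 2: sign = -, move left. Bounds: (-inf, -1). Value = -2
Step 3: sign = -, move left. Bounds: (-inf, -2). Value = -3
Step 4: sign = -, move left. Bounds: (-inf, -3). Value = -4
The surreal number with sign expansion ---- is -4.

-4


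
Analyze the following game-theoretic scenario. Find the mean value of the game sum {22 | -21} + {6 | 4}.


G1 = {22 | -21}, G2 = {6 | 4}
Each is a switch {a | b} with numbers a > b; its mean value is (a + b)/2, and mean value is additive over game sums: m(G1 + G2) = m(G1) + m(G2).
Mean of G1 = (22 + (-21))/2 = 1/2 = 1/2
Mean of G2 = (6 + (4))/2 = 10/2 = 5
Mean of G1 + G2 = 1/2 + 5 = 11/2

11/2


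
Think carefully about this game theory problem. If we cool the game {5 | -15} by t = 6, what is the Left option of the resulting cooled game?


Original game: {5 | -15} (a switch {a | b} with a > b).
Cooling by t (for t below the temperature (a - b)/2 = 10) taxes each move by t: {a | b} cooled by t is {a - t | b + t}.
Cooling amount: t = 6
Cooled Left option: 5 - 6 = -1
Cooled Right option: -15 + 6 = -9
Cooled game: {-1 | -9}
Left option = -1

-1


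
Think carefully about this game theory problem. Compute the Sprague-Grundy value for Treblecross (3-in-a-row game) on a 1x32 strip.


Treblecross: place X on empty cells; 3-in-a-row wins.
Playing within two cells of an existing X lets the opponent win at once, so sensible play treats the cells i-2..i+2 around each X as dead. The player left with no safe cell loses, so this is a normal-play take-away game on strips of safe cells.
Placing X at cell i (0-indexed) of a strip of k safe cells leaves independent strips of sizes max(0, i-2) and max(0, k-i-3). Hence G(k) = mex{ G(max(0,i-2)) XOR G(max(0,k-i-3)) : 0 <= i < k }, with G(0) = 0.
G(1): splits (0,0):0^0=0 -> mex({0}) = 1
G(2): splits (0,0):0^0=0 -> mex({0}) = 1
G(3): splits (0,0):0^0=0 -> mex({0}) = 1
G(4): splits (0,1):0^1=1 (0,0):0^0=0 -> mex({0, 1}) = 2
G(5): splits (0,2):0^1=1 (0,1):0^1=1 (0,0):0^0=0 -> mex({0, 1}) = 2
G(6) = mex({1}) = 0
G(7) = mex({0, 1, 2}) = 3
G(8) = mex({0, 1, 2}) = 3
G(9) = mex({0, 2}) = 1
G(10) = mex({0, 2, 3}) = 1
G(11) = mex({0, 3}) = 1
G(12) = mex({1, 3}) = 0
G(13) = mex({0, 1, 2, 3}) = 4
G(14) = mex({0, 1, 2}) = 3
G(15) = mex({0, 1, 2}) = 3
G(16) = mex({0, 1, 2, 4}) = 3
G(17) = mex({0, 1, 3, 4}) = 2
G(18) = mex({0, 1, 3, 4}) = 2
G(19) = mex({0, 1, 3, 5}) = 2
G(20) = mex({0, 1, 2, 3, 5}) = 4
G(21) = mex({0, 1, 2, 3, 5}) = 4
G(22) = mex({1, 2, 6}) = 0
G(23) = mex({0, 1, 2, 3, 4, 6}) = 5
G(24) = mex({0, 1, 2, 3, 4}) = 5
G(25) = mex({0, 1, 3, 4, 7}) = 2
G(26) = mex({0, 1, 3, 4, 5, 7}) = 2
G(27) = mex({0, 1, 3, 5}) = 2
G(28) = mex({0, 1, 2, 5}) = 3
G(29) = mex({0, 1, 2, 4, 5, 6}) = 3
G(30) = mex({1, 2, 4, 6}) = 0
G(31) = mex({0, 1, 2, 3, 4, 6}) = 5
G(32) = mex({1, 2, 3, 4, 7}) = 0
Therefore G(32) = 0.

0


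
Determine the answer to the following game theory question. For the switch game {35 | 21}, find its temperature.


The game is {35 | 21}, a switch {a | b} with numbers a > b.
Cooling {a | b} by t gives {a - t | b + t}, which stops being hot when a - t = b + t, i.e. at t = (a - b)/2. So the temperature of a switch is (a - b)/2.
Temperature = (Left option - Right option) / 2
= (35 - (21)) / 2
= 14 / 2
= 7

7


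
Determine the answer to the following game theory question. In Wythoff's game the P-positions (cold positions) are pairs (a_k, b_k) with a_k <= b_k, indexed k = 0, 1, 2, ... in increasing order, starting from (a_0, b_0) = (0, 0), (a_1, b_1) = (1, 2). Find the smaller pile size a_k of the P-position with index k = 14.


By Wythoff's theorem, a_k = floor(k * phi) and b_k = floor(k * phi^2) = a_k + k, where phi = (1 + sqrt(5))/2 is the golden ratio.
phi = (1 + sqrt(5))/2 = 1.618034
k = 14
k * phi = 14 * 1.618034 = 22.652476
a_14 = floor(k * phi) = 22

22


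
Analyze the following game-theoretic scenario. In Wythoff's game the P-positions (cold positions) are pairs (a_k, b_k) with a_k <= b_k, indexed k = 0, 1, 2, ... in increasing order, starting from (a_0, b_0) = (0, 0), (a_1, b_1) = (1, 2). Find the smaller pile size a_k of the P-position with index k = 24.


By Wythoff's theorem, a_k = floor(k * phi) and b_k = floor(k * phi^2) = a_k + k, where phi = (1 + sqrt(5))/2 is the golden ratio.
phi = (1 + sqrt(5))/2 = 1.618034
k = 24
k * phi = 24 * 1.618034 = 38.832816
a_24 = floor(k * phi) = 38

38


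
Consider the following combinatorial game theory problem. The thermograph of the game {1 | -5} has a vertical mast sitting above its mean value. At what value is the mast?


Game = {1 | -5}, a switch {a | b} with numbers a > b.
Its thermograph has left wall a - t and right wall b + t, which meet at t = (a - b)/2, where both equal (a + b)/2. So the mast (mean value) is at (a + b)/2.
Mean = (1 + (-5))/2 = -4/2 = -2

-2


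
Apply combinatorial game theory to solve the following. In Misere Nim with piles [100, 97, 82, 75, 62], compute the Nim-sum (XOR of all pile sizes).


We need the XOR (exclusive or) of all pile sizes.
After XOR-ing pile 1 (size 100): 0 XOR 100 = 100
After XOR-ing pile 2 (size 97): 100 XOR 97 = 5
After XOR-ing pile 3 (size 82): 5 XOR 82 = 87
After XOR-ing pile 4 (size 75): 87 XOR 75 = 28
After XOR-ing pile 5 (size 62): 28 XOR 62 = 34
The Nim-value of this position is 34.

34


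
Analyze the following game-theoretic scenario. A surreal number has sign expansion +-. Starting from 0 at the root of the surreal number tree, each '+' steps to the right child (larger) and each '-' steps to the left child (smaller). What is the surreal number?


Sign expansion: +-
Rule: track bounds (lo, hi), initially (-inf, +inf). On '+', the current value becomes lo and we move to the simplest number in (value, hi): value + 1 if hi = +inf, otherwise the midpoint (value + hi)/2. On '-', the current value becomes hi and we move to value - 1 if lo = -inf, otherwise the midpoint (lo + value)/2.
Start at 0.
Step 1: sign = +, move right. Bounds: (0, +inf). Value = 1
Step 2: sign = -, move left. Bounds: (0, 1). Value = 1/2
The surreal number with sign expansion +- is 1/2.

1/2


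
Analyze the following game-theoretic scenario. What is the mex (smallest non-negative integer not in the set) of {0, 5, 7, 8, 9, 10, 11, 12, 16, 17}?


Set = {0, 5, 7, 8, 9, 10, 11, 12, 16, 17}
0 is in the set.
1 is NOT in the set. This is the mex.
mex = 1

1


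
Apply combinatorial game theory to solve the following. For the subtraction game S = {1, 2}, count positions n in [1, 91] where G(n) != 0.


Subtraction set S = {1, 2}, so G(n) = n mod 3.
G(n) = 0 when n is a multiple of 3.
Multiples of 3 in [1, 91]: 30
N-positions (nonzero Grundy) = 91 - 30 = 61

61


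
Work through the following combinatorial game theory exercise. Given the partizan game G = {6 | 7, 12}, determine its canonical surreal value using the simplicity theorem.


Left options: {6}, max = 6
Right options: {7, 12}, min = 7
All options are numbers and max(Left) < min(Right), so by the simplicity theorem the value is the simplest (earliest-born) number strictly between 6 and 7.
No integer lies strictly between 6 and 7, so the value is the dyadic rational m/2^k in the interval with the smallest k (then m odd); search k = 1, 2, ...:
Denominator 2: 13/2 lies strictly between 6 and 7 -- found.
The simplest number in the interval is 13/2.
Game value = 13/2

13/2
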